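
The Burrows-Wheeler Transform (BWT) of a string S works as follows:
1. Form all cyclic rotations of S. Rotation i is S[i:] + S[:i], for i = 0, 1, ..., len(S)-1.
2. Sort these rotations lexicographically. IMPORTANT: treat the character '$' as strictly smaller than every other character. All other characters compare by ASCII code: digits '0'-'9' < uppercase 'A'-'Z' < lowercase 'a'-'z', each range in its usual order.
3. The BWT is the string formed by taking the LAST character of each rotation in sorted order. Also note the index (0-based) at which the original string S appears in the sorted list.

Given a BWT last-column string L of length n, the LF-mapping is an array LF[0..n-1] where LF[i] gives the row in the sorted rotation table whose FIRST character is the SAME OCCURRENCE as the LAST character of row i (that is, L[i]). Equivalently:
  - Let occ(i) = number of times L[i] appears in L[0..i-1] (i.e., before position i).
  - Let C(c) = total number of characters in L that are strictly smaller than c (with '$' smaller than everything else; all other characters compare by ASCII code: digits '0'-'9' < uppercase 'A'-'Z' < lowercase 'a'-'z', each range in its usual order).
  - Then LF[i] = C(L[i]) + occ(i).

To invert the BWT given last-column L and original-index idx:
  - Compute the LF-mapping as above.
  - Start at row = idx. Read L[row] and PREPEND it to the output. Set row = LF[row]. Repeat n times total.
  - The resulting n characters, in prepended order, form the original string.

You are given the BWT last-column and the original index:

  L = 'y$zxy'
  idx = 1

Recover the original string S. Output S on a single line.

LF mapping: 2 0 4 1 3
Walk LF starting at row 1, prepending L[row]:
  step 1: row=1, L[1]='$', prepend. Next row=LF[1]=0
  step 2: row=0, L[0]='y', prepend. Next row=LF[0]=2
  step 3: row=2, L[2]='z', prepend. Next row=LF[2]=4
  step 4: row=4, L[4]='y', prepend. Next row=LF[4]=3
  step 5: row=3, L[3]='x', prepend. Next row=LF[3]=1
Reversed output: xyzy$

Answer: xyzy$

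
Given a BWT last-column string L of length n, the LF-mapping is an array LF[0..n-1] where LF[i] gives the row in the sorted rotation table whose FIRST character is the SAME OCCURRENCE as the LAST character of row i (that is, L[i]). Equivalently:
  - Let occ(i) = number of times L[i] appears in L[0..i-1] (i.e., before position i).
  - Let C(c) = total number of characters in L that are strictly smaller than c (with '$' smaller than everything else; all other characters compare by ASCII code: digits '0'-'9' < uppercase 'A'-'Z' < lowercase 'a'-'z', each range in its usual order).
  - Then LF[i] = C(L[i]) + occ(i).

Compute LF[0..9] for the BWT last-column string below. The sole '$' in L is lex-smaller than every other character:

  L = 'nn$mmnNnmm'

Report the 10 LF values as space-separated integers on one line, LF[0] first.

Answer: 6 7 0 2 3 8 1 9 4 5

Derivation:
Char counts: '$':1, 'N':1, 'm':4, 'n':4
C (first-col start): C('$')=0, C('N')=1, C('m')=2, C('n')=6
L[0]='n': occ=0, LF[0]=C('n')+0=6+0=6
L[1]='n': occ=1, LF[1]=C('n')+1=6+1=7
L[2]='$': occ=0, LF[2]=C('$')+0=0+0=0
L[3]='m': occ=0, LF[3]=C('m')+0=2+0=2
L[4]='m': occ=1, LF[4]=C('m')+1=2+1=3
L[5]='n': occ=2, LF[5]=C('n')+2=6+2=8
L[6]='N': occ=0, LF[6]=C('N')+0=1+0=1
L[7]='n': occ=3, LF[7]=C('n')+3=6+3=9
L[8]='m': occ=2, LF[8]=C('m')+2=2+2=4
L[9]='m': occ=3, LF[9]=C('m')+3=2+3=5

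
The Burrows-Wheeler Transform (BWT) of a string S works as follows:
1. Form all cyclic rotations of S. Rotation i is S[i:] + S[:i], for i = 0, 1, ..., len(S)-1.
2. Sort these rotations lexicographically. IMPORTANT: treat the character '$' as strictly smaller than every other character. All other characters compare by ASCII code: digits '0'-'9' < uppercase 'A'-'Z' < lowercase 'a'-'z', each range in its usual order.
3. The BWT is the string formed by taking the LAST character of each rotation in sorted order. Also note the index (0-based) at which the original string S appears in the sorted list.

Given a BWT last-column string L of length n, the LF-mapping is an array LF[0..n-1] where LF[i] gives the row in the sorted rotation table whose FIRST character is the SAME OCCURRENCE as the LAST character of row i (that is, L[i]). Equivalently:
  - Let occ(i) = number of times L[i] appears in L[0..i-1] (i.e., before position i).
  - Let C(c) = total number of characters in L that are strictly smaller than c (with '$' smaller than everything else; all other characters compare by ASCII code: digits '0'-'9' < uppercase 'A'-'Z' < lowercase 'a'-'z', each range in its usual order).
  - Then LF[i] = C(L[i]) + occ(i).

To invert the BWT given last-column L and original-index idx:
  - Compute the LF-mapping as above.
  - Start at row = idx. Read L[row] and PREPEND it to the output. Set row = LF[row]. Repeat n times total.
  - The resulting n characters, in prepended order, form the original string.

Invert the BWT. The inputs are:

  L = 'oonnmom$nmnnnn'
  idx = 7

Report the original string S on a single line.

Answer: nnonmnomnmnno$

Derivation:
LF mapping: 11 12 4 5 1 13 2 0 6 3 7 8 9 10
Walk LF starting at row 7, prepending L[row]:
  step 1: row=7, L[7]='$', prepend. Next row=LF[7]=0
  step 2: row=0, L[0]='o', prepend. Next row=LF[0]=11
  step 3: row=11, L[11]='n', prepend. Next row=LF[11]=8
  step 4: row=8, L[8]='n', prepend. Next row=LF[8]=6
  step 5: row=6, L[6]='m', prepend. Next row=LF[6]=2
  step 6: row=2, L[2]='n', prepend. Next row=LF[2]=4
  step 7: row=4, L[4]='m', prepend. Next row=LF[4]=1
  step 8: row=1, L[1]='o', prepend. Next row=LF[1]=12
  step 9: row=12, L[12]='n', prepend. Next row=LF[12]=9
  step 10: row=9, L[9]='m', prepend. Next row=LF[9]=3
  step 11: row=3, L[3]='n', prepend. Next row=LF[3]=5
  step 12: row=5, L[5]='o', prepend. Next row=LF[5]=13
  step 13: row=13, L[13]='n', prepend. Next row=LF[13]=10
  step 14: row=10, L[10]='n', prepend. Next row=LF[10]=7
Reversed output: nnonmnomnmnno$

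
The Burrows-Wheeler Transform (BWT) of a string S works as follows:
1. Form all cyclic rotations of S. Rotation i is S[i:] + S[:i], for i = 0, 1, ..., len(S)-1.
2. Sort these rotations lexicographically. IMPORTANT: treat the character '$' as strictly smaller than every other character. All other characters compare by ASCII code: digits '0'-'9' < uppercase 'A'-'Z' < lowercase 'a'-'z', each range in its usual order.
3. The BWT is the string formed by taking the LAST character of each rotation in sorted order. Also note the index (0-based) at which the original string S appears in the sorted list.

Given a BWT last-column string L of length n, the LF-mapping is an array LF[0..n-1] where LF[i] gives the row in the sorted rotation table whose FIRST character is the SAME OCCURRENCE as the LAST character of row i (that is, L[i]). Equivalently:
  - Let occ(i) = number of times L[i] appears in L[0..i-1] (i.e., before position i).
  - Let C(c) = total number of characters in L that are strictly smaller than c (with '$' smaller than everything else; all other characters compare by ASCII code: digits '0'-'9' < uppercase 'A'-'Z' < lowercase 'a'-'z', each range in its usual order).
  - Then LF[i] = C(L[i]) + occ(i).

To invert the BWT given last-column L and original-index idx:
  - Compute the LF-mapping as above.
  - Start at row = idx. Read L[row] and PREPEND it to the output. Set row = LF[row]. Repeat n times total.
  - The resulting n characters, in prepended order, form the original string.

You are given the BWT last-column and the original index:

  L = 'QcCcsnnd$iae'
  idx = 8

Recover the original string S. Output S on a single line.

Answer: incandescCQ$

Derivation:
LF mapping: 2 4 1 5 11 9 10 6 0 8 3 7
Walk LF starting at row 8, prepending L[row]:
  step 1: row=8, L[8]='$', prepend. Next row=LF[8]=0
  step 2: row=0, L[0]='Q', prepend. Next row=LF[0]=2
  step 3: row=2, L[2]='C', prepend. Next row=LF[2]=1
  step 4: row=1, L[1]='c', prepend. Next row=LF[1]=4
  step 5: row=4, L[4]='s', prepend. Next row=LF[4]=11
  step 6: row=11, L[11]='e', prepend. Next row=LF[11]=7
  step 7: row=7, L[7]='d', prepend. Next row=LF[7]=6
  step 8: row=6, L[6]='n', prepend. Next row=LF[6]=10
  step 9: row=10, L[10]='a', prepend. Next row=LF[10]=3
  step 10: row=3, L[3]='c', prepend. Next row=LF[3]=5
  step 11: row=5, L[5]='n', prepend. Next row=LF[5]=9
  step 12: row=9, L[9]='i', prepend. Next row=LF[9]=8
Reversed output: incandescCQ$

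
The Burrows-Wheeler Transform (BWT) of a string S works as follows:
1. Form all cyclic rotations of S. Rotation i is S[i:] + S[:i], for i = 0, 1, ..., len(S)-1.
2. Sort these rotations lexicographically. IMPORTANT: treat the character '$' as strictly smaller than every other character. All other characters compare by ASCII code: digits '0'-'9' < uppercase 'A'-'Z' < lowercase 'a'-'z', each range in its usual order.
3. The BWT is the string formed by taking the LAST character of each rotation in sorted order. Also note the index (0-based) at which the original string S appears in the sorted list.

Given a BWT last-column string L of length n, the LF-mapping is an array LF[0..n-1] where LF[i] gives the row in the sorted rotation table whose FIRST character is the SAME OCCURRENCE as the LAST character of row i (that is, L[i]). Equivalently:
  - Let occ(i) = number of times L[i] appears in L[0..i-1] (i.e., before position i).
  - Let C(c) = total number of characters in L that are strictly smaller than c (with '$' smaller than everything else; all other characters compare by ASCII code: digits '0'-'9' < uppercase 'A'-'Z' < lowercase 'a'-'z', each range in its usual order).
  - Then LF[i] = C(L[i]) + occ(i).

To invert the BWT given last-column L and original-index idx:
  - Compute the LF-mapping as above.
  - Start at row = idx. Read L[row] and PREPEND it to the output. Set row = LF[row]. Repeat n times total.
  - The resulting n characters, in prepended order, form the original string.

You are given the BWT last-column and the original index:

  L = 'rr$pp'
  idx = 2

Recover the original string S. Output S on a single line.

Answer: prpr$

Derivation:
LF mapping: 3 4 0 1 2
Walk LF starting at row 2, prepending L[row]:
  step 1: row=2, L[2]='$', prepend. Next row=LF[2]=0
  step 2: row=0, L[0]='r', prepend. Next row=LF[0]=3
  step 3: row=3, L[3]='p', prepend. Next row=LF[3]=1
  step 4: row=1, L[1]='r', prepend. Next row=LF[1]=4
  step 5: row=4, L[4]='p', prepend. Next row=LF[4]=2
Reversed output: prpr$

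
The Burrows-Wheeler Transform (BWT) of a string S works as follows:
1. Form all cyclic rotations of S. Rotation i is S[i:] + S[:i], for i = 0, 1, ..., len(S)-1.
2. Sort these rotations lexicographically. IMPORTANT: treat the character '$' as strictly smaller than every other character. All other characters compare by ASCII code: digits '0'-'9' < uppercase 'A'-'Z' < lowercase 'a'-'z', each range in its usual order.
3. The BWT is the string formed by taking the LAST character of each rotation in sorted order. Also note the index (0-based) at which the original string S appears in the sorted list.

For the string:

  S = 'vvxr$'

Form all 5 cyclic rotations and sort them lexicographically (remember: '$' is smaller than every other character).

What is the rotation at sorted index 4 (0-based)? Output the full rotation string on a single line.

All 5 rotations (rotation i = S[i:]+S[:i]):
  rot[0] = vvxr$
  rot[1] = vxr$v
  rot[2] = xr$vv
  rot[3] = r$vvx
  rot[4] = $vvxr
Sorted (with $ < everything):
  sorted[0] = $vvxr
  sorted[1] = r$vvx
  sorted[2] = vvxr$
  sorted[3] = vxr$v
  sorted[4] = xr$vv
sorted[4] = xr$vv

Answer: xr$vv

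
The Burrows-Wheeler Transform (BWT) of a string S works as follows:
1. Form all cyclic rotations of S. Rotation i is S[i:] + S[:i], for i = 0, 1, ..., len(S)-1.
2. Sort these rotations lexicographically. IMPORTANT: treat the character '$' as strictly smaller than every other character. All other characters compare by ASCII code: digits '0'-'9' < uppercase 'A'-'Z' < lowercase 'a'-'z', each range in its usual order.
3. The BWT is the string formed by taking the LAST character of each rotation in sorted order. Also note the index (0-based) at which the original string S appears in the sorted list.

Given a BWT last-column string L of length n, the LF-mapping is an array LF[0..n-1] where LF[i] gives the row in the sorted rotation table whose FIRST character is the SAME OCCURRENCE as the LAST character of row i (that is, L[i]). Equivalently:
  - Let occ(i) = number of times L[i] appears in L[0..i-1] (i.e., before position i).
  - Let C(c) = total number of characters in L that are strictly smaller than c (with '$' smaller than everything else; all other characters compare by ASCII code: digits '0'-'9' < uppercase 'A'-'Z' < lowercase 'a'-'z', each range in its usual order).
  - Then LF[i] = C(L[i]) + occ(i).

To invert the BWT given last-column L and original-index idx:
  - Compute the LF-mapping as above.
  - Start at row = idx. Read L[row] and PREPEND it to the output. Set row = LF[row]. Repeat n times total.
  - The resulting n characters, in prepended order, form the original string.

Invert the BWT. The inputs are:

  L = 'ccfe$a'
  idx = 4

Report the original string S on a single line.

Answer: ecafc$

Derivation:
LF mapping: 2 3 5 4 0 1
Walk LF starting at row 4, prepending L[row]:
  step 1: row=4, L[4]='$', prepend. Next row=LF[4]=0
  step 2: row=0, L[0]='c', prepend. Next row=LF[0]=2
  step 3: row=2, L[2]='f', prepend. Next row=LF[2]=5
  step 4: row=5, L[5]='a', prepend. Next row=LF[5]=1
  step 5: row=1, L[1]='c', prepend. Next row=LF[1]=3
  step 6: row=3, L[3]='e', prepend. Next row=LF[3]=4
Reversed output: ecafc$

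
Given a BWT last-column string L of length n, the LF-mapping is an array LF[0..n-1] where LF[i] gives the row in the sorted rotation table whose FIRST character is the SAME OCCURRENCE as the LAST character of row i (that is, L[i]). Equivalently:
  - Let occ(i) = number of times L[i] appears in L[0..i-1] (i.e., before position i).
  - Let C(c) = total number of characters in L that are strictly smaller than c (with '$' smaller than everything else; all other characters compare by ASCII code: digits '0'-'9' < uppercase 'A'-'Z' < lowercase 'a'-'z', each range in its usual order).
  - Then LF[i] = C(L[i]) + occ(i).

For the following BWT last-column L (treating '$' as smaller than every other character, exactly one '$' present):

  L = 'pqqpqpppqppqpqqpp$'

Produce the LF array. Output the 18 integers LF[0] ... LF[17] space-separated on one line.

Answer: 1 11 12 2 13 3 4 5 14 6 7 15 8 16 17 9 10 0

Derivation:
Char counts: '$':1, 'p':10, 'q':7
C (first-col start): C('$')=0, C('p')=1, C('q')=11
L[0]='p': occ=0, LF[0]=C('p')+0=1+0=1
L[1]='q': occ=0, LF[1]=C('q')+0=11+0=11
L[2]='q': occ=1, LF[2]=C('q')+1=11+1=12
L[3]='p': occ=1, LF[3]=C('p')+1=1+1=2
L[4]='q': occ=2, LF[4]=C('q')+2=11+2=13
L[5]='p': occ=2, LF[5]=C('p')+2=1+2=3
L[6]='p': occ=3, LF[6]=C('p')+3=1+3=4
L[7]='p': occ=4, LF[7]=C('p')+4=1+4=5
L[8]='q': occ=3, LF[8]=C('q')+3=11+3=14
L[9]='p': occ=5, LF[9]=C('p')+5=1+5=6
L[10]='p': occ=6, LF[10]=C('p')+6=1+6=7
L[11]='q': occ=4, LF[11]=C('q')+4=11+4=15
L[12]='p': occ=7, LF[12]=C('p')+7=1+7=8
L[13]='q': occ=5, LF[13]=C('q')+5=11+5=16
L[14]='q': occ=6, LF[14]=C('q')+6=11+6=17
L[15]='p': occ=8, LF[15]=C('p')+8=1+8=9
L[16]='p': occ=9, LF[16]=C('p')+9=1+9=10
L[17]='$': occ=0, LF[17]=C('$')+0=0+0=0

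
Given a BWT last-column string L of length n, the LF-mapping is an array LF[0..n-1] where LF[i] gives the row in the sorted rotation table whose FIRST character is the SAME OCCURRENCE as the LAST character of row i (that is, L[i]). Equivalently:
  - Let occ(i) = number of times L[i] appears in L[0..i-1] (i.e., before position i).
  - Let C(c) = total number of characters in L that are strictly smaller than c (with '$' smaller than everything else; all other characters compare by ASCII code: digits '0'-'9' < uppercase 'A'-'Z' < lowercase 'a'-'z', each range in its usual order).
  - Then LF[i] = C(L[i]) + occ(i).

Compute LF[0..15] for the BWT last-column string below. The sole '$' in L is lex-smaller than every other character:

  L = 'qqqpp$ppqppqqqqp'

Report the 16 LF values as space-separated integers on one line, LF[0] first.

Char counts: '$':1, 'p':7, 'q':8
C (first-col start): C('$')=0, C('p')=1, C('q')=8
L[0]='q': occ=0, LF[0]=C('q')+0=8+0=8
L[1]='q': occ=1, LF[1]=C('q')+1=8+1=9
L[2]='q': occ=2, LF[2]=C('q')+2=8+2=10
L[3]='p': occ=0, LF[3]=C('p')+0=1+0=1
L[4]='p': occ=1, LF[4]=C('p')+1=1+1=2
L[5]='$': occ=0, LF[5]=C('$')+0=0+0=0
L[6]='p': occ=2, LF[6]=C('p')+2=1+2=3
L[7]='p': occ=3, LF[7]=C('p')+3=1+3=4
L[8]='q': occ=3, LF[8]=C('q')+3=8+3=11
L[9]='p': occ=4, LF[9]=C('p')+4=1+4=5
L[10]='p': occ=5, LF[10]=C('p')+5=1+5=6
L[11]='q': occ=4, LF[11]=C('q')+4=8+4=12
L[12]='q': occ=5, LF[12]=C('q')+5=8+5=13
L[13]='q': occ=6, LF[13]=C('q')+6=8+6=14
L[14]='q': occ=7, LF[14]=C('q')+7=8+7=15
L[15]='p': occ=6, LF[15]=C('p')+6=1+6=7

Answer: 8 9 10 1 2 0 3 4 11 5 6 12 13 14 15 7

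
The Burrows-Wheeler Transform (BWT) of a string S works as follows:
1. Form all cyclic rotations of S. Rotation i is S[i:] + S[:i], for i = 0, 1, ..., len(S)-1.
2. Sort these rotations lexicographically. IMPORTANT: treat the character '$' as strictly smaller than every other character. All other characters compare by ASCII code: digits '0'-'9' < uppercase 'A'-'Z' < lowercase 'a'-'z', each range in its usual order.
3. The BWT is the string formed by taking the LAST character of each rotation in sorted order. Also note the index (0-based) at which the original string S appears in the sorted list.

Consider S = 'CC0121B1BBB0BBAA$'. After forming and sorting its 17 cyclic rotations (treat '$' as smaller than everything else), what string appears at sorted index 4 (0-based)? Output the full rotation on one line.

All 17 rotations (rotation i = S[i:]+S[:i]):
  rot[0] = CC0121B1BBB0BBAA$
  rot[1] = C0121B1BBB0BBAA$C
  rot[2] = 0121B1BBB0BBAA$CC
  rot[3] = 121B1BBB0BBAA$CC0
  rot[4] = 21B1BBB0BBAA$CC01
  rot[5] = 1B1BBB0BBAA$CC012
  rot[6] = B1BBB0BBAA$CC0121
  rot[7] = 1BBB0BBAA$CC0121B
  rot[8] = BBB0BBAA$CC0121B1
  rot[9] = BB0BBAA$CC0121B1B
  rot[10] = B0BBAA$CC0121B1BB
  rot[11] = 0BBAA$CC0121B1BBB
  rot[12] = BBAA$CC0121B1BBB0
  rot[13] = BAA$CC0121B1BBB0B
  rot[14] = AA$CC0121B1BBB0BB
  rot[15] = A$CC0121B1BBB0BBA
  rot[16] = $CC0121B1BBB0BBAA
Sorted (with $ < everything):
  sorted[0] = $CC0121B1BBB0BBAA
  sorted[1] = 0121B1BBB0BBAA$CC
  sorted[2] = 0BBAA$CC0121B1BBB
  sorted[3] = 121B1BBB0BBAA$CC0
  sorted[4] = 1B1BBB0BBAA$CC012
  sorted[5] = 1BBB0BBAA$CC0121B
  sorted[6] = 21B1BBB0BBAA$CC01
  sorted[7] = A$CC0121B1BBB0BBA
  sorted[8] = AA$CC0121B1BBB0BB
  sorted[9] = B0BBAA$CC0121B1BB
  sorted[10] = B1BBB0BBAA$CC0121
  sorted[11] = BAA$CC0121B1BBB0B
  sorted[12] = BB0BBAA$CC0121B1B
  sorted[13] = BBAA$CC0121B1BBB0
  sorted[14] = BBB0BBAA$CC0121B1
  sorted[15] = C0121B1BBB0BBAA$C
  sorted[16] = CC0121B1BBB0BBAA$
sorted[4] = 1B1BBB0BBAA$CC012

Answer: 1B1BBB0BBAA$CC012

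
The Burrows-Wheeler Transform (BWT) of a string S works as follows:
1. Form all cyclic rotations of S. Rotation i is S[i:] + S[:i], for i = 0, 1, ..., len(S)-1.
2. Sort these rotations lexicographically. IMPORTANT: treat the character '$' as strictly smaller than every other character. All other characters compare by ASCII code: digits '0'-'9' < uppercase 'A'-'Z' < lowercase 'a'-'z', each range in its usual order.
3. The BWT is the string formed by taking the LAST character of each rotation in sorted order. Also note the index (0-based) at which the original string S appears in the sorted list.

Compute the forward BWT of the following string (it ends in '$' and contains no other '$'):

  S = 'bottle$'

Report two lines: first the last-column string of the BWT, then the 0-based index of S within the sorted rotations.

Answer: e$ltbto
1

Derivation:
All 7 rotations (rotation i = S[i:]+S[:i]):
  rot[0] = bottle$
  rot[1] = ottle$b
  rot[2] = ttle$bo
  rot[3] = tle$bot
  rot[4] = le$bott
  rot[5] = e$bottl
  rot[6] = $bottle
Sorted (with $ < everything):
  sorted[0] = $bottle  (last char: 'e')
  sorted[1] = bottle$  (last char: '$')
  sorted[2] = e$bottl  (last char: 'l')
  sorted[3] = le$bott  (last char: 't')
  sorted[4] = ottle$b  (last char: 'b')
  sorted[5] = tle$bot  (last char: 't')
  sorted[6] = ttle$bo  (last char: 'o')
Last column: e$ltbto
Original string S is at sorted index 1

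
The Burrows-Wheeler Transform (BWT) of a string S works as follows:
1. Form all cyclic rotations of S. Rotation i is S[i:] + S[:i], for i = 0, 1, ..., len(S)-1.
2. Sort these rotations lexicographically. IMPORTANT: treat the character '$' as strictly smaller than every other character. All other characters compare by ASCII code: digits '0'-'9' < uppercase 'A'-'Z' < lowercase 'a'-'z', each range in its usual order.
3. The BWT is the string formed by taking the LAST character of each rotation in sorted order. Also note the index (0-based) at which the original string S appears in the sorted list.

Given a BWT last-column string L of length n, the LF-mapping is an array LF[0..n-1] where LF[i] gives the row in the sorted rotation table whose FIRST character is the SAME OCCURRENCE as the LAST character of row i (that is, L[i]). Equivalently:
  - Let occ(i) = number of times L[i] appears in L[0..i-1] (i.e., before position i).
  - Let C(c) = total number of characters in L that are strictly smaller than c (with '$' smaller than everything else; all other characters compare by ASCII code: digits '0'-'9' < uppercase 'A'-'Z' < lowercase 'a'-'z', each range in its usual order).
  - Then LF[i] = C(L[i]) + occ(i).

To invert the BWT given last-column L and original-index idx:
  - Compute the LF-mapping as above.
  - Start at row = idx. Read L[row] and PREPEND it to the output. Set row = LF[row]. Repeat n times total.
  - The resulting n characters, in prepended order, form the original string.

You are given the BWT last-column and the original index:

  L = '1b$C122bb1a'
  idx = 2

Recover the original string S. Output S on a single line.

LF mapping: 1 8 0 6 2 4 5 9 10 3 7
Walk LF starting at row 2, prepending L[row]:
  step 1: row=2, L[2]='$', prepend. Next row=LF[2]=0
  step 2: row=0, L[0]='1', prepend. Next row=LF[0]=1
  step 3: row=1, L[1]='b', prepend. Next row=LF[1]=8
  step 4: row=8, L[8]='b', prepend. Next row=LF[8]=10
  step 5: row=10, L[10]='a', prepend. Next row=LF[10]=7
  step 6: row=7, L[7]='b', prepend. Next row=LF[7]=9
  step 7: row=9, L[9]='1', prepend. Next row=LF[9]=3
  step 8: row=3, L[3]='C', prepend. Next row=LF[3]=6
  step 9: row=6, L[6]='2', prepend. Next row=LF[6]=5
  step 10: row=5, L[5]='2', prepend. Next row=LF[5]=4
  step 11: row=4, L[4]='1', prepend. Next row=LF[4]=2
Reversed output: 122C1babb1$

Answer: 122C1babb1$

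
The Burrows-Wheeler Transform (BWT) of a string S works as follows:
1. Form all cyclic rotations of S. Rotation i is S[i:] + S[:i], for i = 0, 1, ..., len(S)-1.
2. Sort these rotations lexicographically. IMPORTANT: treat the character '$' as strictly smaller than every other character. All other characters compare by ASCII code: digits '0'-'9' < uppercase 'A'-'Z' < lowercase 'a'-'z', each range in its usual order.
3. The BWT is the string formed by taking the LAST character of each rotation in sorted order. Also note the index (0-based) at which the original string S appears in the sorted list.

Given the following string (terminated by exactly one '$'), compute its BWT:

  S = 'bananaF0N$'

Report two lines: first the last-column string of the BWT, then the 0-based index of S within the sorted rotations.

Answer: NFa0nnb$aa
7

Derivation:
All 10 rotations (rotation i = S[i:]+S[:i]):
  rot[0] = bananaF0N$
  rot[1] = ananaF0N$b
  rot[2] = nanaF0N$ba
  rot[3] = anaF0N$ban
  rot[4] = naF0N$bana
  rot[5] = aF0N$banan
  rot[6] = F0N$banana
  rot[7] = 0N$bananaF
  rot[8] = N$bananaF0
  rot[9] = $bananaF0N
Sorted (with $ < everything):
  sorted[0] = $bananaF0N  (last char: 'N')
  sorted[1] = 0N$bananaF  (last char: 'F')
  sorted[2] = F0N$banana  (last char: 'a')
  sorted[3] = N$bananaF0  (last char: '0')
  sorted[4] = aF0N$banan  (last char: 'n')
  sorted[5] = anaF0N$ban  (last char: 'n')
  sorted[6] = ananaF0N$b  (last char: 'b')
  sorted[7] = bananaF0N$  (last char: '$')
  sorted[8] = naF0N$bana  (last char: 'a')
  sorted[9] = nanaF0N$ba  (last char: 'a')
Last column: NFa0nnb$aa
Original string S is at sorted index 7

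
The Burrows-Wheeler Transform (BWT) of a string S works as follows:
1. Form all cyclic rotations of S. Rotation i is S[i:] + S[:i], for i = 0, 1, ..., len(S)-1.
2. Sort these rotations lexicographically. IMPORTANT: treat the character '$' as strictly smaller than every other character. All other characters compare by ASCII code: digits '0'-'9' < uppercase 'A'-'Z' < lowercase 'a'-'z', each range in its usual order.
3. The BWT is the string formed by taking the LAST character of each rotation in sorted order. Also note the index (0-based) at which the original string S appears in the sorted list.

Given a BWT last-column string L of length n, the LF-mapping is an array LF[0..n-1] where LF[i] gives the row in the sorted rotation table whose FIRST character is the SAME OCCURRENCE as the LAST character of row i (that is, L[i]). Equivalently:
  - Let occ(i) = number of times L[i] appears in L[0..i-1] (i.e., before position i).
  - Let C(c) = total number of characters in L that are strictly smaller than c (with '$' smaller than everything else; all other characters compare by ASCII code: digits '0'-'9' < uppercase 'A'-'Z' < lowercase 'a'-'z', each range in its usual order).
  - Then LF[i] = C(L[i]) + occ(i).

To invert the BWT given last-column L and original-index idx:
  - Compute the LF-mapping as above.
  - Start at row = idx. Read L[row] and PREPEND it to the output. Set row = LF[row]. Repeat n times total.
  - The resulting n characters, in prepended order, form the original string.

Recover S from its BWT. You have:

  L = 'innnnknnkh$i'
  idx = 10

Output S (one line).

Answer: nnhnkkninni$

Derivation:
LF mapping: 2 6 7 8 9 4 10 11 5 1 0 3
Walk LF starting at row 10, prepending L[row]:
  step 1: row=10, L[10]='$', prepend. Next row=LF[10]=0
  step 2: row=0, L[0]='i', prepend. Next row=LF[0]=2
  step 3: row=2, L[2]='n', prepend. Next row=LF[2]=7
  step 4: row=7, L[7]='n', prepend. Next row=LF[7]=11
  step 5: row=11, L[11]='i', prepend. Next row=LF[11]=3
  step 6: row=3, L[3]='n', prepend. Next row=LF[3]=8
  step 7: row=8, L[8]='k', prepend. Next row=LF[8]=5
  step 8: row=5, L[5]='k', prepend. Next row=LF[5]=4
  step 9: row=4, L[4]='n', prepend. Next row=LF[4]=9
  step 10: row=9, L[9]='h', prepend. Next row=LF[9]=1
  step 11: row=1, L[1]='n', prepend. Next row=LF[1]=6
  step 12: row=6, L[6]='n', prepend. Next row=LF[6]=10
Reversed output: nnhnkkninni$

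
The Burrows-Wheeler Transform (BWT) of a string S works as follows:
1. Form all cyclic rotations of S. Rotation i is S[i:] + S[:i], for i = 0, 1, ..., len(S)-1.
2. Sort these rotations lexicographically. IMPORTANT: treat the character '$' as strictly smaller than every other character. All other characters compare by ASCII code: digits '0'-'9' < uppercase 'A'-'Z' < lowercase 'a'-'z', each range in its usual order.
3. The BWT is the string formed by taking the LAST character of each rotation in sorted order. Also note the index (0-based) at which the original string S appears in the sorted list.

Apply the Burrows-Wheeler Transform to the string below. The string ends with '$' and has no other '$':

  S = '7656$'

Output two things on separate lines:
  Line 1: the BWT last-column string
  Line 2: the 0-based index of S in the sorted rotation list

Answer: 6657$
4

Derivation:
All 5 rotations (rotation i = S[i:]+S[:i]):
  rot[0] = 7656$
  rot[1] = 656$7
  rot[2] = 56$76
  rot[3] = 6$765
  rot[4] = $7656
Sorted (with $ < everything):
  sorted[0] = $7656  (last char: '6')
  sorted[1] = 56$76  (last char: '6')
  sorted[2] = 6$765  (last char: '5')
  sorted[3] = 656$7  (last char: '7')
  sorted[4] = 7656$  (last char: '$')
Last column: 6657$
Original string S is at sorted index 4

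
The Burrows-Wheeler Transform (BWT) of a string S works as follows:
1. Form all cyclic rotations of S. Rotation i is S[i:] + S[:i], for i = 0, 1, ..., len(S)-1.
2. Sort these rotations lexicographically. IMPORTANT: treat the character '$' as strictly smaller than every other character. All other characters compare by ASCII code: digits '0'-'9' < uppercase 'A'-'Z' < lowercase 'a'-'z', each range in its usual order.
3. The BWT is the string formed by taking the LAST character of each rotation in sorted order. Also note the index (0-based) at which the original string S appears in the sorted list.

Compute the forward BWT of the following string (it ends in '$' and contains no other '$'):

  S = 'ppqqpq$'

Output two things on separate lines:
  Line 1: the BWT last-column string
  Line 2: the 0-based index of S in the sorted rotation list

Answer: q$qppqp
1

Derivation:
All 7 rotations (rotation i = S[i:]+S[:i]):
  rot[0] = ppqqpq$
  rot[1] = pqqpq$p
  rot[2] = qqpq$pp
  rot[3] = qpq$ppq
  rot[4] = pq$ppqq
  rot[5] = q$ppqqp
  rot[6] = $ppqqpq
Sorted (with $ < everything):
  sorted[0] = $ppqqpq  (last char: 'q')
  sorted[1] = ppqqpq$  (last char: '$')
  sorted[2] = pq$ppqq  (last char: 'q')
  sorted[3] = pqqpq$p  (last char: 'p')
  sorted[4] = q$ppqqp  (last char: 'p')
  sorted[5] = qpq$ppq  (last char: 'q')
  sorted[6] = qqpq$pp  (last char: 'p')
Last column: q$qppqp
Original string S is at sorted index 1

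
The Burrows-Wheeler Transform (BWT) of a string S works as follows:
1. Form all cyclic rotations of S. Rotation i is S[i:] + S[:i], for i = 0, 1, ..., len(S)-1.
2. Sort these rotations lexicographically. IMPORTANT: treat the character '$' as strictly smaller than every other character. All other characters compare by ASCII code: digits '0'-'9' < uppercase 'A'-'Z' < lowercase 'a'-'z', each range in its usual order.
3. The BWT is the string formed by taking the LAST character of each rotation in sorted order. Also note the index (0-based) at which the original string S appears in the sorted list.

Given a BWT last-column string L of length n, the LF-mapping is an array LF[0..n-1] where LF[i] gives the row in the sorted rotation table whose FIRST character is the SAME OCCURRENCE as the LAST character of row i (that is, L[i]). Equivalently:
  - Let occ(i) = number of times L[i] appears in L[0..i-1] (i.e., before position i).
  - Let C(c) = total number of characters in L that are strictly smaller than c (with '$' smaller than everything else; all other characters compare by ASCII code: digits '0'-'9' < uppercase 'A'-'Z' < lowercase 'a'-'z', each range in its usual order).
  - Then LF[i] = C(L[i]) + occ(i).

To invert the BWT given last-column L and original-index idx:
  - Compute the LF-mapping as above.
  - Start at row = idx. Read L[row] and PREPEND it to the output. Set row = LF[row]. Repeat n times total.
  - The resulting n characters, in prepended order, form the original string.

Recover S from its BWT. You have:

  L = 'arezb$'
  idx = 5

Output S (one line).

LF mapping: 1 4 3 5 2 0
Walk LF starting at row 5, prepending L[row]:
  step 1: row=5, L[5]='$', prepend. Next row=LF[5]=0
  step 2: row=0, L[0]='a', prepend. Next row=LF[0]=1
  step 3: row=1, L[1]='r', prepend. Next row=LF[1]=4
  step 4: row=4, L[4]='b', prepend. Next row=LF[4]=2
  step 5: row=2, L[2]='e', prepend. Next row=LF[2]=3
  step 6: row=3, L[3]='z', prepend. Next row=LF[3]=5
Reversed output: zebra$

Answer: zebra$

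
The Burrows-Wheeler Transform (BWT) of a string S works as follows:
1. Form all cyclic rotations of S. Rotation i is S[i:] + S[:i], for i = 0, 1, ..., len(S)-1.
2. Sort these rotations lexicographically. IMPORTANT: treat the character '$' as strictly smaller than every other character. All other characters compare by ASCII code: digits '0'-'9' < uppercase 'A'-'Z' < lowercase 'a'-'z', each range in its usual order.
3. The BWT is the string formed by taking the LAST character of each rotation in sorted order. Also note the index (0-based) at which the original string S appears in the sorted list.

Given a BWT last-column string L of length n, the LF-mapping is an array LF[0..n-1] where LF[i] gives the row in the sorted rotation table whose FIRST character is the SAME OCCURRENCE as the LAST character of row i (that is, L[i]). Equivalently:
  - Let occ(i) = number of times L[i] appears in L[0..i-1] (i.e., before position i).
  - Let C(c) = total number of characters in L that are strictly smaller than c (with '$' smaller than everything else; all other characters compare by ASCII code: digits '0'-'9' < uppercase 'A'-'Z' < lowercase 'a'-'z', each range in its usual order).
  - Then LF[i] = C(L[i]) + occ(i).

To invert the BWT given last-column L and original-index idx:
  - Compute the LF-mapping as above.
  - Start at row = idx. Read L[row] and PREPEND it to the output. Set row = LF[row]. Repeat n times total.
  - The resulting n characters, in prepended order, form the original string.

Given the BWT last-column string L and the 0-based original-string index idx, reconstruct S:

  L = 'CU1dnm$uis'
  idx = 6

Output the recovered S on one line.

Answer: misundU1C$

Derivation:
LF mapping: 2 3 1 4 7 6 0 9 5 8
Walk LF starting at row 6, prepending L[row]:
  step 1: row=6, L[6]='$', prepend. Next row=LF[6]=0
  step 2: row=0, L[0]='C', prepend. Next row=LF[0]=2
  step 3: row=2, L[2]='1', prepend. Next row=LF[2]=1
  step 4: row=1, L[1]='U', prepend. Next row=LF[1]=3
  step 5: row=3, L[3]='d', prepend. Next row=LF[3]=4
  step 6: row=4, L[4]='n', prepend. Next row=LF[4]=7
  step 7: row=7, L[7]='u', prepend. Next row=LF[7]=9
  step 8: row=9, L[9]='s', prepend. Next row=LF[9]=8
  step 9: row=8, L[8]='i', prepend. Next row=LF[8]=5
  step 10: row=5, L[5]='m', prepend. Next row=LF[5]=6
Reversed output: misundU1C$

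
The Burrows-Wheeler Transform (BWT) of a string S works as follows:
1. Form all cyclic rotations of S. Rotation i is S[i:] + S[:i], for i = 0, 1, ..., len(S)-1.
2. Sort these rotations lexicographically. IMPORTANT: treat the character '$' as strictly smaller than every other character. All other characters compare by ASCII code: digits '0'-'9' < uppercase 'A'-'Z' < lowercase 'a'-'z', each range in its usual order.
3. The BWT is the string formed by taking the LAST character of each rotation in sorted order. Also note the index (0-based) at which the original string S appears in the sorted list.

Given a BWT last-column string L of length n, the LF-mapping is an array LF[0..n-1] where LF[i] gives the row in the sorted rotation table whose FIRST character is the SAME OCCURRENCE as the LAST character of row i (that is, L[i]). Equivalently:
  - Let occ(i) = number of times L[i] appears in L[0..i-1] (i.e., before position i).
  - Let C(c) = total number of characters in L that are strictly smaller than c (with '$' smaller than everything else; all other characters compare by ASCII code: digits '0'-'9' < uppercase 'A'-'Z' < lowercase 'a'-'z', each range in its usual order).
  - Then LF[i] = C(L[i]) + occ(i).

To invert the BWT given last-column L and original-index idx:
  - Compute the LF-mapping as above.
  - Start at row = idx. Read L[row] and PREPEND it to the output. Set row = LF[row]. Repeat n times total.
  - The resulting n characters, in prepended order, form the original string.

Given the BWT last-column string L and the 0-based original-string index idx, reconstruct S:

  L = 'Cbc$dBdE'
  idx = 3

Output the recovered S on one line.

LF mapping: 2 4 5 0 6 1 7 3
Walk LF starting at row 3, prepending L[row]:
  step 1: row=3, L[3]='$', prepend. Next row=LF[3]=0
  step 2: row=0, L[0]='C', prepend. Next row=LF[0]=2
  step 3: row=2, L[2]='c', prepend. Next row=LF[2]=5
  step 4: row=5, L[5]='B', prepend. Next row=LF[5]=1
  step 5: row=1, L[1]='b', prepend. Next row=LF[1]=4
  step 6: row=4, L[4]='d', prepend. Next row=LF[4]=6
  step 7: row=6, L[6]='d', prepend. Next row=LF[6]=7
  step 8: row=7, L[7]='E', prepend. Next row=LF[7]=3
Reversed output: EddbBcC$

Answer: EddbBcC$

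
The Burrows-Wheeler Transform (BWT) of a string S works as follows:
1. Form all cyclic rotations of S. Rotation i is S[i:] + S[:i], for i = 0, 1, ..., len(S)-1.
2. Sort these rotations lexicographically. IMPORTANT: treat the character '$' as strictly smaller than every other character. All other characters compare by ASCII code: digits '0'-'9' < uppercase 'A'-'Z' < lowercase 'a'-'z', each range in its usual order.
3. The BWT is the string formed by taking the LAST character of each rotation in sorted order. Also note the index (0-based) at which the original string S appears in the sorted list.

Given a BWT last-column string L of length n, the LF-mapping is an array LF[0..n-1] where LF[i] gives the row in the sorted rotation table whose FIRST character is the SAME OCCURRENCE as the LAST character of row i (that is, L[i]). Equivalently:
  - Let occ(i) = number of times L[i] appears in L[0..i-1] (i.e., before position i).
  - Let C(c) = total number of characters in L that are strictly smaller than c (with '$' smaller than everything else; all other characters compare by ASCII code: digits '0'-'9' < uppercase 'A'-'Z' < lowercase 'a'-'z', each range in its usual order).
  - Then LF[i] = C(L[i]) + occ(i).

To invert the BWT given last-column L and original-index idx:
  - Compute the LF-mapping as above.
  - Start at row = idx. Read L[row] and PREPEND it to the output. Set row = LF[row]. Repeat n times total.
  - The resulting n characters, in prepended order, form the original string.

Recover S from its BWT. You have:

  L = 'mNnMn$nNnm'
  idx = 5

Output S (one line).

LF mapping: 4 2 6 1 7 0 8 3 9 5
Walk LF starting at row 5, prepending L[row]:
  step 1: row=5, L[5]='$', prepend. Next row=LF[5]=0
  step 2: row=0, L[0]='m', prepend. Next row=LF[0]=4
  step 3: row=4, L[4]='n', prepend. Next row=LF[4]=7
  step 4: row=7, L[7]='N', prepend. Next row=LF[7]=3
  step 5: row=3, L[3]='M', prepend. Next row=LF[3]=1
  step 6: row=1, L[1]='N', prepend. Next row=LF[1]=2
  step 7: row=2, L[2]='n', prepend. Next row=LF[2]=6
  step 8: row=6, L[6]='n', prepend. Next row=LF[6]=8
  step 9: row=8, L[8]='n', prepend. Next row=LF[8]=9
  step 10: row=9, L[9]='m', prepend. Next row=LF[9]=5
Reversed output: mnnnNMNnm$

Answer: mnnnNMNnm$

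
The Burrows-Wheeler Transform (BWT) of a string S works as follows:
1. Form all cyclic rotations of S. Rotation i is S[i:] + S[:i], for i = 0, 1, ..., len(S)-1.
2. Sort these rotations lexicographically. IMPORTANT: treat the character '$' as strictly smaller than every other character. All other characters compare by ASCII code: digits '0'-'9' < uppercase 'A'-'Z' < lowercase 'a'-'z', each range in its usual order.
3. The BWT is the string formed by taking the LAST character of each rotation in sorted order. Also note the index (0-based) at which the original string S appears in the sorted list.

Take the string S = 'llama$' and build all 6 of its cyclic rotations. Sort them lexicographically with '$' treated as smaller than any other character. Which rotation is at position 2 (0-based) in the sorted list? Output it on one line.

Answer: ama$ll

Derivation:
All 6 rotations (rotation i = S[i:]+S[:i]):
  rot[0] = llama$
  rot[1] = lama$l
  rot[2] = ama$ll
  rot[3] = ma$lla
  rot[4] = a$llam
  rot[5] = $llama
Sorted (with $ < everything):
  sorted[0] = $llama
  sorted[1] = a$llam
  sorted[2] = ama$ll
  sorted[3] = lama$l
  sorted[4] = llama$
  sorted[5] = ma$lla
sorted[2] = ama$ll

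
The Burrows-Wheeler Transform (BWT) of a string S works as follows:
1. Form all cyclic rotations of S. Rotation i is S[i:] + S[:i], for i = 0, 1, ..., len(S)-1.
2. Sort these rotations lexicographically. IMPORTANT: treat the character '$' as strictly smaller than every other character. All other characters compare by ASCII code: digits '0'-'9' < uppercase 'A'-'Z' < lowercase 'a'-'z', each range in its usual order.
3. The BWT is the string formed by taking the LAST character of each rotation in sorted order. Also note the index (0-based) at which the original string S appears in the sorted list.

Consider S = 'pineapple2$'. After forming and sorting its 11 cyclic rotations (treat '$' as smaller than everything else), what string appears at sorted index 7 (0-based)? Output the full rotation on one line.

Answer: neapple2$pi

Derivation:
All 11 rotations (rotation i = S[i:]+S[:i]):
  rot[0] = pineapple2$
  rot[1] = ineapple2$p
  rot[2] = neapple2$pi
  rot[3] = eapple2$pin
  rot[4] = apple2$pine
  rot[5] = pple2$pinea
  rot[6] = ple2$pineap
  rot[7] = le2$pineapp
  rot[8] = e2$pineappl
  rot[9] = 2$pineapple
  rot[10] = $pineapple2
Sorted (with $ < everything):
  sorted[0] = $pineapple2
  sorted[1] = 2$pineapple
  sorted[2] = apple2$pine
  sorted[3] = e2$pineappl
  sorted[4] = eapple2$pin
  sorted[5] = ineapple2$p
  sorted[6] = le2$pineapp
  sorted[7] = neapple2$pi
  sorted[8] = pineapple2$
  sorted[9] = ple2$pineap
  sorted[10] = pple2$pinea
sorted[7] = neapple2$pi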